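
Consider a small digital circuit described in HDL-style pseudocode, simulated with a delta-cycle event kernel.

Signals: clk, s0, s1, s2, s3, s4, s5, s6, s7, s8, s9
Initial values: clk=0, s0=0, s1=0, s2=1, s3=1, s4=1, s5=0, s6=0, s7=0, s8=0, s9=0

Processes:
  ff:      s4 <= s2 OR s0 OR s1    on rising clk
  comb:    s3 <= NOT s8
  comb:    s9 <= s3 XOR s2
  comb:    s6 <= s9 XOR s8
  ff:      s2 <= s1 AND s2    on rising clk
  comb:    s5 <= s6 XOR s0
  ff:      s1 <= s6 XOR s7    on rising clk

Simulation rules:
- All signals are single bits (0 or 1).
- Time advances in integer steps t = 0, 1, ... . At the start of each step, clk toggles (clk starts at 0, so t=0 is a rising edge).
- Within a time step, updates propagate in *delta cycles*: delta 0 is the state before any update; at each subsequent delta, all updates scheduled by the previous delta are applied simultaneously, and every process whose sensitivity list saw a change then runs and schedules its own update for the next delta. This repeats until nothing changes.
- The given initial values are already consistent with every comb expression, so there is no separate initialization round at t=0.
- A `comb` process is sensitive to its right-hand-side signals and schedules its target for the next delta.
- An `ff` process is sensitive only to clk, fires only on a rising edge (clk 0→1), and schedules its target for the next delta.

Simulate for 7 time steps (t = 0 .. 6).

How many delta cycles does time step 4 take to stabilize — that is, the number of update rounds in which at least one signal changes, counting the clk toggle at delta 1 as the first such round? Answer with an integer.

t=0 Δ0: clk=0 s4=1 s5=0 s6=0 s1=0 s2=1 s7=0 s9=0 s0=0 s3=1 s8=0
  Δ1: clk:0→1
  Δ2: s2:1→0
  Δ3: s9:0→1
  Δ4: s6:0→1
  Δ5: s5:0→1
  (5Δ to stable)
t=1 Δ0: clk=1 s4=1 s5=1 s6=1 s1=0 s2=0 s7=0 s9=1 s0=0 s3=1 s8=0
  Δ1: clk:1→0
  (1Δ to stable)
t=2 Δ0: clk=0 s4=1 s5=1 s6=1 s1=0 s2=0 s7=0 s9=1 s0=0 s3=1 s8=0
  Δ1: clk:0→1
  Δ2: s4:1→0, s1:0→1
  (2Δ to stable)
t=3 Δ0: clk=1 s4=0 s5=1 s6=1 s1=1 s2=0 s7=0 s9=1 s0=0 s3=1 s8=0
  Δ1: clk:1→0
  (1Δ to stable)
t=4 Δ0: clk=0 s4=0 s5=1 s6=1 s1=1 s2=0 s7=0 s9=1 s0=0 s3=1 s8=0
  Δ1: clk:0→1
  Δ2: s4:0→1
  (2Δ to stable)
t=5 Δ0: clk=1 s4=1 s5=1 s6=1 s1=1 s2=0 s7=0 s9=1 s0=0 s3=1 s8=0
  Δ1: clk:1→0
  (1Δ to stable)
t=6 Δ0: clk=0 s4=1 s5=1 s6=1 s1=1 s2=0 s7=0 s9=1 s0=0 s3=1 s8=0
  Δ1: clk:0→1
  (1Δ to stable)

2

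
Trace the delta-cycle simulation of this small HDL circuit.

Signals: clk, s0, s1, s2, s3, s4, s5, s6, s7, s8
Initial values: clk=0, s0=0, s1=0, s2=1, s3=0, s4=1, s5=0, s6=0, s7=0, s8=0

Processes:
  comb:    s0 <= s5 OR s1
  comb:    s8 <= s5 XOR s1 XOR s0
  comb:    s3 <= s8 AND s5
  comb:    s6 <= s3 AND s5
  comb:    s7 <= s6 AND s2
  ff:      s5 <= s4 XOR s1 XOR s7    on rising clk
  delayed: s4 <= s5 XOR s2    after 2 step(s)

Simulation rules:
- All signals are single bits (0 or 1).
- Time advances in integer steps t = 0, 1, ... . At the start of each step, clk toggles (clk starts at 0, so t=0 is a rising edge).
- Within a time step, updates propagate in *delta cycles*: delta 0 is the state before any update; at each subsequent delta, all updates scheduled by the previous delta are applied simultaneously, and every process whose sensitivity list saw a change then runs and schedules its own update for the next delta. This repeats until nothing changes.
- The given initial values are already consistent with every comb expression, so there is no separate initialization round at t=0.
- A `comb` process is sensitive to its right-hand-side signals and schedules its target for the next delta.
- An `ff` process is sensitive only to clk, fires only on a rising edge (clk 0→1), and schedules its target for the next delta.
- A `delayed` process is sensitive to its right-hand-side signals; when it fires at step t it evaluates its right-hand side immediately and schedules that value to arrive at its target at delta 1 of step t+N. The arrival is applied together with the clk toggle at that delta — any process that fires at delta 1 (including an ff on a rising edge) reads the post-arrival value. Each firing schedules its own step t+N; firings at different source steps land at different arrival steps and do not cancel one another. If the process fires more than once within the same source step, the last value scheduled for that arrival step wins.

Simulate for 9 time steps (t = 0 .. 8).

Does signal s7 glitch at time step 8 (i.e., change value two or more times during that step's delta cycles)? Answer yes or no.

yes

[bits: s8,s5,s7,s3,s1,s0,clk,s4,s2,s6]
t=0: Δ0=0000000110 Δ1=0000001110 Δ2=0100001110 Δ3=1100011110 Δ4=0101011110 Δ5=0100011111 Δ6=0110011110 Δ7=0100011110 | 7Δ
t=1: Δ0=0100011110 Δ1=0100010110 | 1Δ
t=2: Δ0=0100010110 Δ1=0100011010 Δ2=0000011010 Δ3=1000001010 Δ4=0000001010 | 4Δ
t=3: Δ0=0000001010 Δ1=0000000010 | 1Δ
t=4: Δ0=0000000010 Δ1=0000001110 Δ2=0100001110 Δ3=1100011110 Δ4=0101011110 Δ5=0100011111 Δ6=0110011110 Δ7=0100011110 | 7Δ
t=5: Δ0=0100011110 Δ1=0100010110 | 1Δ
t=6: Δ0=0100010110 Δ1=0100011010 Δ2=0000011010 Δ3=1000001010 Δ4=0000001010 | 4Δ
t=7: Δ0=0000001010 Δ1=0000000010 | 1Δ
t=8: Δ0=0000000010 Δ1=0000001110 Δ2=0100001110 Δ3=1100011110 Δ4=0101011110 Δ5=0100011111 Δ6=0110011110 Δ7=0100011110 | 7Δ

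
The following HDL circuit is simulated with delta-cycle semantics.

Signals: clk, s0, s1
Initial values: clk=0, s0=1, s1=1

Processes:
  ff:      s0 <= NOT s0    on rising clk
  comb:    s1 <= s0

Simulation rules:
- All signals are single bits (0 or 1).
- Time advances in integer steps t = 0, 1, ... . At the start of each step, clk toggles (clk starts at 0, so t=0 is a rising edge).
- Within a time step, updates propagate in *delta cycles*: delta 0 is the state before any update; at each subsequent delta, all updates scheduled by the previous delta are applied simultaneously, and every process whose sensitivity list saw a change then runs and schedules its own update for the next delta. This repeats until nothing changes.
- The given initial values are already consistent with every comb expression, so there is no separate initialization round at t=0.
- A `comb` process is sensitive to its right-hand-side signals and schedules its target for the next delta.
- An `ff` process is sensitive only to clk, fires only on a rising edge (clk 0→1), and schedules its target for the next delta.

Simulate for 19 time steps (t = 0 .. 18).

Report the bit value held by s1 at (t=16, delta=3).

[bits: clk,s0,s1]
t=0: Δ0=011 Δ1=111 Δ2=101 Δ3=100 | 3Δ
t=1: Δ0=100 Δ1=000 | 1Δ
t=2: Δ0=000 Δ1=100 Δ2=110 Δ3=111 | 3Δ
t=3: Δ0=111 Δ1=011 | 1Δ
t=4: Δ0=011 Δ1=111 Δ2=101 Δ3=100 | 3Δ
t=5: Δ0=100 Δ1=000 | 1Δ
t=6: Δ0=000 Δ1=100 Δ2=110 Δ3=111 | 3Δ
t=7: Δ0=111 Δ1=011 | 1Δ
t=8: Δ0=011 Δ1=111 Δ2=101 Δ3=100 | 3Δ
t=9: Δ0=100 Δ1=000 | 1Δ
t=10: Δ0=000 Δ1=100 Δ2=110 Δ3=111 | 3Δ
t=11: Δ0=111 Δ1=011 | 1Δ
t=12: Δ0=011 Δ1=111 Δ2=101 Δ3=100 | 3Δ
t=13: Δ0=100 Δ1=000 | 1Δ
t=14: Δ0=000 Δ1=100 Δ2=110 Δ3=111 | 3Δ
t=15: Δ0=111 Δ1=011 | 1Δ
t=16: Δ0=011 Δ1=111 Δ2=101 Δ3=100 | 3Δ
t=17: Δ0=100 Δ1=000 | 1Δ
t=18: Δ0=000 Δ1=100 Δ2=110 Δ3=111 | 3Δ

0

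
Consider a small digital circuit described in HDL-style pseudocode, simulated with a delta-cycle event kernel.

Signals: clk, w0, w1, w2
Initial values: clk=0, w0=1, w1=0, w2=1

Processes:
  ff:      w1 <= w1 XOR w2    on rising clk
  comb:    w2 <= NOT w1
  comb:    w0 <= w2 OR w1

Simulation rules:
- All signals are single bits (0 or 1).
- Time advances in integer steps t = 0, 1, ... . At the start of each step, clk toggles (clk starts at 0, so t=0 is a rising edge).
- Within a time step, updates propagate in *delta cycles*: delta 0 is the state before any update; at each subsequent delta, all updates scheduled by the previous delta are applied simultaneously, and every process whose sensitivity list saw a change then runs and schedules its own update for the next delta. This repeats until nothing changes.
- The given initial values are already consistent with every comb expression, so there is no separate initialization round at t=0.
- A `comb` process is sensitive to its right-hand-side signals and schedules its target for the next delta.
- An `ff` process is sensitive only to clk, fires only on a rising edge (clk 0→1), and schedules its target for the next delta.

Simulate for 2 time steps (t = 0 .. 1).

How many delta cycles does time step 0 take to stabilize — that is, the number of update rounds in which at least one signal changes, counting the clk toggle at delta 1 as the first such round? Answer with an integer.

3

[bits: clk,w1,w0,w2]
t=0: Δ0=0011 Δ1=1011 Δ2=1111 Δ3=1110 | 3Δ
t=1: Δ0=1110 Δ1=0110 | 1Δ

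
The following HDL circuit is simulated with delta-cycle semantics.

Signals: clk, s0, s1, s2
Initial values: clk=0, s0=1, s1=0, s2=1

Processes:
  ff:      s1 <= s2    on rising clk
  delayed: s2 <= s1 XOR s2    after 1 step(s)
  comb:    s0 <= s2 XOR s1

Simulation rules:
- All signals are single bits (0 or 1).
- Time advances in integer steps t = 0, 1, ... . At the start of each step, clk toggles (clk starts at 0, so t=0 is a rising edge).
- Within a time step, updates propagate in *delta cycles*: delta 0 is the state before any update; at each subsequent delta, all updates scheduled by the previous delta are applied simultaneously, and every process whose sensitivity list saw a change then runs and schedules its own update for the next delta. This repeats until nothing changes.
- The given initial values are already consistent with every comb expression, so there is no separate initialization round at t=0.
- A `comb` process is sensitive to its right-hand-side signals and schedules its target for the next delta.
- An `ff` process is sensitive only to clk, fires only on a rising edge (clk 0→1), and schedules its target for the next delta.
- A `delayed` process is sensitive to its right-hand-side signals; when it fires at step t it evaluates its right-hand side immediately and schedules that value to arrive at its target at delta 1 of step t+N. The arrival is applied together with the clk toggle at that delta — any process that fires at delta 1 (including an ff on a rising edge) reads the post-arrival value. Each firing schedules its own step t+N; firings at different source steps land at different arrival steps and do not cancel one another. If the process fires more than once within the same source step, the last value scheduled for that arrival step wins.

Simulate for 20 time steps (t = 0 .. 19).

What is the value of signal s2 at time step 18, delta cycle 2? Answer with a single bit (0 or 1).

1

t=0 Δ0: s2=1 s1=0 clk=0 s0=1
  Δ1: clk:0→1
  Δ2: s1:0→1
  Δ3: s0:1→0
  (3Δ to stable)
t=1 Δ0: s2=1 s1=1 clk=1 s0=0
  Δ1: s2:1→0, clk:1→0
  Δ2: s0:0→1
  (2Δ to stable)
t=2 Δ0: s2=0 s1=1 clk=0 s0=1
  Δ1: s2:0→1, clk:0→1
  Δ2: s0:1→0
  (2Δ to stable)
t=3 Δ0: s2=1 s1=1 clk=1 s0=0
  Δ1: s2:1→0, clk:1→0
  Δ2: s0:0→1
  (2Δ to stable)
t=4 Δ0: s2=0 s1=1 clk=0 s0=1
  Δ1: s2:0→1, clk:0→1
  Δ2: s0:1→0
  (2Δ to stable)
t=5 Δ0: s2=1 s1=1 clk=1 s0=0
  Δ1: s2:1→0, clk:1→0
  Δ2: s0:0→1
  (2Δ to stable)
t=6 Δ0: s2=0 s1=1 clk=0 s0=1
  Δ1: s2:0→1, clk:0→1
  Δ2: s0:1→0
  (2Δ to stable)
t=7 Δ0: s2=1 s1=1 clk=1 s0=0
  Δ1: s2:1→0, clk:1→0
  Δ2: s0:0→1
  (2Δ to stable)
t=8 Δ0: s2=0 s1=1 clk=0 s0=1
  Δ1: s2:0→1, clk:0→1
  Δ2: s0:1→0
  (2Δ to stable)
t=9 Δ0: s2=1 s1=1 clk=1 s0=0
  Δ1: s2:1→0, clk:1→0
  Δ2: s0:0→1
  (2Δ to stable)
t=10 Δ0: s2=0 s1=1 clk=0 s0=1
  Δ1: s2:0→1, clk:0→1
  Δ2: s0:1→0
  (2Δ to stable)
t=11 Δ0: s2=1 s1=1 clk=1 s0=0
  Δ1: s2:1→0, clk:1→0
  Δ2: s0:0→1
  (2Δ to stable)
t=12 Δ0: s2=0 s1=1 clk=0 s0=1
  Δ1: s2:0→1, clk:0→1
  Δ2: s0:1→0
  (2Δ to stable)
t=13 Δ0: s2=1 s1=1 clk=1 s0=0
  Δ1: s2:1→0, clk:1→0
  Δ2: s0:0→1
  (2Δ to stable)
t=14 Δ0: s2=0 s1=1 clk=0 s0=1
  Δ1: s2:0→1, clk:0→1
  Δ2: s0:1→0
  (2Δ to stable)
t=15 Δ0: s2=1 s1=1 clk=1 s0=0
  Δ1: s2:1→0, clk:1→0
  Δ2: s0:0→1
  (2Δ to stable)
t=16 Δ0: s2=0 s1=1 clk=0 s0=1
  Δ1: s2:0→1, clk:0→1
  Δ2: s0:1→0
  (2Δ to stable)
t=17 Δ0: s2=1 s1=1 clk=1 s0=0
  Δ1: s2:1→0, clk:1→0
  Δ2: s0:0→1
  (2Δ to stable)
t=18 Δ0: s2=0 s1=1 clk=0 s0=1
  Δ1: s2:0→1, clk:0→1
  Δ2: s0:1→0
  (2Δ to stable)
t=19 Δ0: s2=1 s1=1 clk=1 s0=0
  Δ1: s2:1→0, clk:1→0
  Δ2: s0:0→1
  (2Δ to stable)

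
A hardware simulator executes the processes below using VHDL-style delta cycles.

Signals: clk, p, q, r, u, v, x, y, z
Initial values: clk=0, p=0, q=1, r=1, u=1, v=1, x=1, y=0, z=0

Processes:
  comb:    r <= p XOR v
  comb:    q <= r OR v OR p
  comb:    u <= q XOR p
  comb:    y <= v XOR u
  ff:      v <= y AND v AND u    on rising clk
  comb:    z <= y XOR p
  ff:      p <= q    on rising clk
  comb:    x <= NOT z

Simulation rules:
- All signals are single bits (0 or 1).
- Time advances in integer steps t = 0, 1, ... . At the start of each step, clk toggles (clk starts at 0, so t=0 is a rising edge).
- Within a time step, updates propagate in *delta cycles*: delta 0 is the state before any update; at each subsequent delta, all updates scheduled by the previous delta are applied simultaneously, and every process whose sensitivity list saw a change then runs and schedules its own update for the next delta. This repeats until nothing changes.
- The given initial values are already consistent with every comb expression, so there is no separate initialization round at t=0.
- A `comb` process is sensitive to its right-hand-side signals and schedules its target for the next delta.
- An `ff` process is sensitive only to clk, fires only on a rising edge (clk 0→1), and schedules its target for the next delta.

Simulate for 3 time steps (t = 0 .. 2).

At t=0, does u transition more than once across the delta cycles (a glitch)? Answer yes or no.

no

[bits: p,clk,v,u,z,r,q,x,y]
t=0: Δ0=001101110 Δ1=011101110 Δ2=110101110 Δ3=110011111 Δ4=110001100 Δ5=110011110 Δ6=110011100 | 6Δ
t=1: Δ0=110011100 Δ1=100011100 | 1Δ
t=2: Δ0=100011100 Δ1=110011100 | 1Δ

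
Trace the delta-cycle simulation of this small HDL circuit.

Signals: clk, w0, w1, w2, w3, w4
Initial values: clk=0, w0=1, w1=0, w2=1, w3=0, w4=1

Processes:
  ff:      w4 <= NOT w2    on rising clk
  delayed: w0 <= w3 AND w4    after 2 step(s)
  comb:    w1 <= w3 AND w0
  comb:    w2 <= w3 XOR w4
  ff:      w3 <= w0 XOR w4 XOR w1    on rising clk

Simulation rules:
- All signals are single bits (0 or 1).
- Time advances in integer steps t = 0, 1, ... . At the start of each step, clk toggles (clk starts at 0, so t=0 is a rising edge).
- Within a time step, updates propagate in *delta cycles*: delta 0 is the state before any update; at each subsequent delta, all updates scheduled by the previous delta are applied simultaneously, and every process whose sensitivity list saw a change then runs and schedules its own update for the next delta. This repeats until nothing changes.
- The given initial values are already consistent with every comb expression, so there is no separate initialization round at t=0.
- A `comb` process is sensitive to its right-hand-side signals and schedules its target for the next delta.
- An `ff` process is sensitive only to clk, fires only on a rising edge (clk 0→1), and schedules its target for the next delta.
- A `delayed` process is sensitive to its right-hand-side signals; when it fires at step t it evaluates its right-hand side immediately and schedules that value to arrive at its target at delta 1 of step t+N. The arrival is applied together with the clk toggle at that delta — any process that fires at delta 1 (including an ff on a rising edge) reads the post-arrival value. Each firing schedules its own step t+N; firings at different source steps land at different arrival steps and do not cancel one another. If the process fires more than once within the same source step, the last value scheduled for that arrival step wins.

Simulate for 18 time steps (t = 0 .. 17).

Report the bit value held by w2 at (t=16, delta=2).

1

t0.Δ0 clk=0 w0=1 w1=0 w4=1 w3=0 w2=1
t0.Δ1 clk=1 w0=1 w1=0 w4=1 w3=0 w2=1
t0.Δ2 clk=1 w0=1 w1=0 w4=0 w3=0 w2=1
t0.Δ3 clk=1 w0=1 w1=0 w4=0 w3=0 w2=0
t1.Δ0 clk=1 w0=1 w1=0 w4=0 w3=0 w2=0
t1.Δ1 clk=0 w0=1 w1=0 w4=0 w3=0 w2=0
t2.Δ0 clk=0 w0=1 w1=0 w4=0 w3=0 w2=0
t2.Δ1 clk=1 w0=0 w1=0 w4=0 w3=0 w2=0
t2.Δ2 clk=1 w0=0 w1=0 w4=1 w3=0 w2=0
t2.Δ3 clk=1 w0=0 w1=0 w4=1 w3=0 w2=1
t3.Δ0 clk=1 w0=0 w1=0 w4=1 w3=0 w2=1
t3.Δ1 clk=0 w0=0 w1=0 w4=1 w3=0 w2=1
t4.Δ0 clk=0 w0=0 w1=0 w4=1 w3=0 w2=1
t4.Δ1 clk=1 w0=0 w1=0 w4=1 w3=0 w2=1
t4.Δ2 clk=1 w0=0 w1=0 w4=0 w3=1 w2=1
t5.Δ0 clk=1 w0=0 w1=0 w4=0 w3=1 w2=1
t5.Δ1 clk=0 w0=0 w1=0 w4=0 w3=1 w2=1
t6.Δ0 clk=0 w0=0 w1=0 w4=0 w3=1 w2=1
t6.Δ1 clk=1 w0=0 w1=0 w4=0 w3=1 w2=1
t6.Δ2 clk=1 w0=0 w1=0 w4=0 w3=0 w2=1
t6.Δ3 clk=1 w0=0 w1=0 w4=0 w3=0 w2=0
t7.Δ0 clk=1 w0=0 w1=0 w4=0 w3=0 w2=0
t7.Δ1 clk=0 w0=0 w1=0 w4=0 w3=0 w2=0
t8.Δ0 clk=0 w0=0 w1=0 w4=0 w3=0 w2=0
t8.Δ1 clk=1 w0=0 w1=0 w4=0 w3=0 w2=0
t8.Δ2 clk=1 w0=0 w1=0 w4=1 w3=0 w2=0
t8.Δ3 clk=1 w0=0 w1=0 w4=1 w3=0 w2=1
t9.Δ0 clk=1 w0=0 w1=0 w4=1 w3=0 w2=1
t9.Δ1 clk=0 w0=0 w1=0 w4=1 w3=0 w2=1
t10.Δ0 clk=0 w0=0 w1=0 w4=1 w3=0 w2=1
t10.Δ1 clk=1 w0=0 w1=0 w4=1 w3=0 w2=1
t10.Δ2 clk=1 w0=0 w1=0 w4=0 w3=1 w2=1
t11.Δ0 clk=1 w0=0 w1=0 w4=0 w3=1 w2=1
t11.Δ1 clk=0 w0=0 w1=0 w4=0 w3=1 w2=1
t12.Δ0 clk=0 w0=0 w1=0 w4=0 w3=1 w2=1
t12.Δ1 clk=1 w0=0 w1=0 w4=0 w3=1 w2=1
t12.Δ2 clk=1 w0=0 w1=0 w4=0 w3=0 w2=1
t12.Δ3 clk=1 w0=0 w1=0 w4=0 w3=0 w2=0
t13.Δ0 clk=1 w0=0 w1=0 w4=0 w3=0 w2=0
t13.Δ1 clk=0 w0=0 w1=0 w4=0 w3=0 w2=0
t14.Δ0 clk=0 w0=0 w1=0 w4=0 w3=0 w2=0
t14.Δ1 clk=1 w0=0 w1=0 w4=0 w3=0 w2=0
t14.Δ2 clk=1 w0=0 w1=0 w4=1 w3=0 w2=0
t14.Δ3 clk=1 w0=0 w1=0 w4=1 w3=0 w2=1
t15.Δ0 clk=1 w0=0 w1=0 w4=1 w3=0 w2=1
t15.Δ1 clk=0 w0=0 w1=0 w4=1 w3=0 w2=1
t16.Δ0 clk=0 w0=0 w1=0 w4=1 w3=0 w2=1
t16.Δ1 clk=1 w0=0 w1=0 w4=1 w3=0 w2=1
t16.Δ2 clk=1 w0=0 w1=0 w4=0 w3=1 w2=1
t17.Δ0 clk=1 w0=0 w1=0 w4=0 w3=1 w2=1
t17.Δ1 clk=0 w0=0 w1=0 w4=0 w3=1 w2=1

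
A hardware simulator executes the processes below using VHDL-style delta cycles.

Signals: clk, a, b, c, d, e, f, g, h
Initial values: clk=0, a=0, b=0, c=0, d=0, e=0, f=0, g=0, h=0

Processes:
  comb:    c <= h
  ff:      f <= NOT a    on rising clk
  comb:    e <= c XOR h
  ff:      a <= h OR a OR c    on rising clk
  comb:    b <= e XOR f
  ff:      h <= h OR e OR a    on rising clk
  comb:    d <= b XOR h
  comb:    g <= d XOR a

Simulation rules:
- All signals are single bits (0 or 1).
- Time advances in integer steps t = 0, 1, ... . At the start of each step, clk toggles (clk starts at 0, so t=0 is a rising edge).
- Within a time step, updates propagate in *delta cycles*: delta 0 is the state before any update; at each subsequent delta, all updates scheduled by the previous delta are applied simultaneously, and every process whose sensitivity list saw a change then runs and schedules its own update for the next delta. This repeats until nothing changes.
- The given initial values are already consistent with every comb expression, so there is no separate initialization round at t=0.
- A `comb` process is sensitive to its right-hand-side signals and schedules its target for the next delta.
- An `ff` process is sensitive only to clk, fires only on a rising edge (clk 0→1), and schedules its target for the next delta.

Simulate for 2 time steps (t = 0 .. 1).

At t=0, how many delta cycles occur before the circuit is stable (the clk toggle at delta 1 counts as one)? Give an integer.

[bits: g,f,a,clk,b,e,h,d,c]
t=0: Δ0=000000000 Δ1=000100000 Δ2=010100000 Δ3=010110000 Δ4=010110010 Δ5=110110010 | 5Δ
t=1: Δ0=110110010 Δ1=110010010 | 1Δ

5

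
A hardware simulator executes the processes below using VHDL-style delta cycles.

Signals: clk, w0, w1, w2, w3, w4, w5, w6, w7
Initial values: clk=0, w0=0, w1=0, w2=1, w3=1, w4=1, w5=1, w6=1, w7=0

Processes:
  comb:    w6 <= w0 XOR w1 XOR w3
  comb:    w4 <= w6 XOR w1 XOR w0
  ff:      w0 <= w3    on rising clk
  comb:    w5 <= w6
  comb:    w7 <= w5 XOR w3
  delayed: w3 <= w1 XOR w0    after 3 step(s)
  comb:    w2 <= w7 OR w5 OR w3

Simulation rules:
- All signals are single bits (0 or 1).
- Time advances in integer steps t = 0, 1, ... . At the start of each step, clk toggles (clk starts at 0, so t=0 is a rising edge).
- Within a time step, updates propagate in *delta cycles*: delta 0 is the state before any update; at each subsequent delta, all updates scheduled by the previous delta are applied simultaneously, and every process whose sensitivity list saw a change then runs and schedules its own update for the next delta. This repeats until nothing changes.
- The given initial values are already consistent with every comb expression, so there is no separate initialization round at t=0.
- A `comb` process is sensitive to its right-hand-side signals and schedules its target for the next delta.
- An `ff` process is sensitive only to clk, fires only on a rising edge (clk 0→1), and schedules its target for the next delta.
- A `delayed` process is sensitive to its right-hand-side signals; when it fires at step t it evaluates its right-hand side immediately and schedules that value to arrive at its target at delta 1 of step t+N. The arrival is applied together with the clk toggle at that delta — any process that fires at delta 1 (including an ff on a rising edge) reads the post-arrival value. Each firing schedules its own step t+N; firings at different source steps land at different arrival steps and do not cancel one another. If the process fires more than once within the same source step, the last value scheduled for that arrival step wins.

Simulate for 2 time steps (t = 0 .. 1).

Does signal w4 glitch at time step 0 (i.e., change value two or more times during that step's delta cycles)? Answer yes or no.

yes

t=0 Δ0: w2=1 w1=0 w5=1 w0=0 clk=0 w7=0 w4=1 w3=1 w6=1
  Δ1: clk:0→1
  Δ2: w0:0→1
  Δ3: w4:1→0, w6:1→0
  Δ4: w5:1→0, w4:0→1
  Δ5: w7:0→1
  (5Δ to stable)
t=1 Δ0: w2=1 w1=0 w5=0 w0=1 clk=1 w7=1 w4=1 w3=1 w6=0
  Δ1: clk:1→0
  (1Δ to stable)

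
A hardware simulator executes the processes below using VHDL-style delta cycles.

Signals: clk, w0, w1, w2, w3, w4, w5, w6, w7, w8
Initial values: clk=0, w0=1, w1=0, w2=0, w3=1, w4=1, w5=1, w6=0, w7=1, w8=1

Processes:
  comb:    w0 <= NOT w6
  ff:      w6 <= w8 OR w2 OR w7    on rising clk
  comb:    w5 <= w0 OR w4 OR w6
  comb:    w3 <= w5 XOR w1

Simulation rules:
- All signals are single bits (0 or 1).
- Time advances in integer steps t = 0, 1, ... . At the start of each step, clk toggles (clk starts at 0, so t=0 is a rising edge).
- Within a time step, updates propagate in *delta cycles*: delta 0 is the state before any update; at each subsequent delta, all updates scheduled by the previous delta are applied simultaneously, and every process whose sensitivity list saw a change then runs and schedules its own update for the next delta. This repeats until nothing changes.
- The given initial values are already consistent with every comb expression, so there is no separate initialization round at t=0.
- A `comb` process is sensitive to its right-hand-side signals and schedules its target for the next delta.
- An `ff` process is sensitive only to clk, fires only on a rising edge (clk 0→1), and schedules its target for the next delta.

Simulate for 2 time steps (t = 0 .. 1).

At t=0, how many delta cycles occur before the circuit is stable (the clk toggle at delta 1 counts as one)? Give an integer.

3

t=0 Δ0: clk=0 w0=1 w2=0 w4=1 w7=1 w1=0 w3=1 w5=1 w8=1 w6=0
  Δ1: clk:0→1
  Δ2: w6:0→1
  Δ3: w0:1→0
  (3Δ to stable)
t=1 Δ0: clk=1 w0=0 w2=0 w4=1 w7=1 w1=0 w3=1 w5=1 w8=1 w6=1
  Δ1: clk:1→0
  (1Δ to stable)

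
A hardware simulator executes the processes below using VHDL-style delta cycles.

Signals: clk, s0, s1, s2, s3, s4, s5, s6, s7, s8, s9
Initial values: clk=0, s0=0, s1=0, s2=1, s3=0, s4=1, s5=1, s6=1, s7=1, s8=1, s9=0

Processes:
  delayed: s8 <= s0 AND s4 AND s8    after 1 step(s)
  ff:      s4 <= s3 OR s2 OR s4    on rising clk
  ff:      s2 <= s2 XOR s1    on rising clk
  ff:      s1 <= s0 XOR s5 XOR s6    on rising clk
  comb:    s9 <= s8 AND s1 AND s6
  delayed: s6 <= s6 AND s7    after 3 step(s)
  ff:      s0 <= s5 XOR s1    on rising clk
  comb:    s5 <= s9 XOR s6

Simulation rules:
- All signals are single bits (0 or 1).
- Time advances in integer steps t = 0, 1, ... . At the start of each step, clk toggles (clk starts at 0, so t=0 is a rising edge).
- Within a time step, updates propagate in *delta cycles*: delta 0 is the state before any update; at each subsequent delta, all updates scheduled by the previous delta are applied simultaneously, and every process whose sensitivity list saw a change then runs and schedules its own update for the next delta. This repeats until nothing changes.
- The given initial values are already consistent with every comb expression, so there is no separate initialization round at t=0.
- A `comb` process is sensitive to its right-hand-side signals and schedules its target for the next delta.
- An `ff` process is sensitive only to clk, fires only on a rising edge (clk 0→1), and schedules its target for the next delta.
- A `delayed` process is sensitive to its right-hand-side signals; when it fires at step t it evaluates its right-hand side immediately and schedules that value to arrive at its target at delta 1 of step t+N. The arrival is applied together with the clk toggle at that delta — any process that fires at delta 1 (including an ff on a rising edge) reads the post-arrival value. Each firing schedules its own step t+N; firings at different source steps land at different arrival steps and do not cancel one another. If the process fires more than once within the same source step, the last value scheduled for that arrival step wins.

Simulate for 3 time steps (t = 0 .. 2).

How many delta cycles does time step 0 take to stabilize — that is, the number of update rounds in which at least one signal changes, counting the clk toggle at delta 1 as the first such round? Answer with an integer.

t=0 Δ0: s6=1 s4=1 s8=1 s0=0 s2=1 s1=0 s5=1 clk=0 s9=0 s3=0 s7=1
  Δ1: clk:0→1
  Δ2: s0:0→1
  (2Δ to stable)
t=1 Δ0: s6=1 s4=1 s8=1 s0=1 s2=1 s1=0 s5=1 clk=1 s9=0 s3=0 s7=1
  Δ1: clk:1→0
  (1Δ to stable)
t=2 Δ0: s6=1 s4=1 s8=1 s0=1 s2=1 s1=0 s5=1 clk=0 s9=0 s3=0 s7=1
  Δ1: clk:0→1
  Δ2: s1:0→1
  Δ3: s9:0→1
  Δ4: s5:1→0
  (4Δ to stable)

2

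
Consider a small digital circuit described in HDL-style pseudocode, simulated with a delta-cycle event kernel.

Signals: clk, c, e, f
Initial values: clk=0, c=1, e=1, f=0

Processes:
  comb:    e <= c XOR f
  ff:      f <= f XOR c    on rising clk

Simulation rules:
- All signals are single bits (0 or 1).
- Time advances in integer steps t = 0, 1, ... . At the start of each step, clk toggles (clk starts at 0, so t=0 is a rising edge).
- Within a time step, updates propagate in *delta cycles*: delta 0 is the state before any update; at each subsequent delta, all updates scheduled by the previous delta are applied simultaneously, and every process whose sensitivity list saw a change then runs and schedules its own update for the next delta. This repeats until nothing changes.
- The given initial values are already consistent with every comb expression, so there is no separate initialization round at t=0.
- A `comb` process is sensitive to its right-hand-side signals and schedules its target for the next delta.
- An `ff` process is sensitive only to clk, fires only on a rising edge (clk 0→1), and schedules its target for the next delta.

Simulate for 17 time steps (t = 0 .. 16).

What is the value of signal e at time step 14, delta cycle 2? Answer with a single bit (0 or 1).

0

[bits: e,clk,f,c]
t=0: Δ0=1001 Δ1=1101 Δ2=1111 Δ3=0111 | 3Δ
t=1: Δ0=0111 Δ1=0011 | 1Δ
t=2: Δ0=0011 Δ1=0111 Δ2=0101 Δ3=1101 | 3Δ
t=3: Δ0=1101 Δ1=1001 | 1Δ
t=4: Δ0=1001 Δ1=1101 Δ2=1111 Δ3=0111 | 3Δ
t=5: Δ0=0111 Δ1=0011 | 1Δ
t=6: Δ0=0011 Δ1=0111 Δ2=0101 Δ3=1101 | 3Δ
t=7: Δ0=1101 Δ1=1001 | 1Δ
t=8: Δ0=1001 Δ1=1101 Δ2=1111 Δ3=0111 | 3Δ
t=9: Δ0=0111 Δ1=0011 | 1Δ
t=10: Δ0=0011 Δ1=0111 Δ2=0101 Δ3=1101 | 3Δ
t=11: Δ0=1101 Δ1=1001 | 1Δ
t=12: Δ0=1001 Δ1=1101 Δ2=1111 Δ3=0111 | 3Δ
t=13: Δ0=0111 Δ1=0011 | 1Δ
t=14: Δ0=0011 Δ1=0111 Δ2=0101 Δ3=1101 | 3Δ
t=15: Δ0=1101 Δ1=1001 | 1Δ
t=16: Δ0=1001 Δ1=1101 Δ2=1111 Δ3=0111 | 3Δ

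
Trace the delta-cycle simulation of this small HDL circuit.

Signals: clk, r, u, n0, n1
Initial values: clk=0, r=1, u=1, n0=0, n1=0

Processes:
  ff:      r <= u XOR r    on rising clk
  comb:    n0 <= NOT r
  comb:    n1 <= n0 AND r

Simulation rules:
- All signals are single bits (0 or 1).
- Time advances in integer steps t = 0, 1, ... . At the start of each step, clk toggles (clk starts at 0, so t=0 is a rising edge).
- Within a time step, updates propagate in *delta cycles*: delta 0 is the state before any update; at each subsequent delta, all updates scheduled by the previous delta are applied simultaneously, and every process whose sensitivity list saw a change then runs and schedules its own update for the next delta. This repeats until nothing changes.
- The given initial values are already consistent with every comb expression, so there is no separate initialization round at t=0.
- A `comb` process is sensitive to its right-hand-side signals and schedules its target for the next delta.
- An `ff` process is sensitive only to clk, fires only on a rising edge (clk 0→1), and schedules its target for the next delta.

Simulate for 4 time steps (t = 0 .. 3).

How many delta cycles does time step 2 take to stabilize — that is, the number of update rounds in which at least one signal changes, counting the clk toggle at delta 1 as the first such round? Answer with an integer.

[bits: n1,u,r,clk,n0]
t=0: Δ0=01100 Δ1=01110 Δ2=01010 Δ3=01011 | 3Δ
t=1: Δ0=01011 Δ1=01001 | 1Δ
t=2: Δ0=01001 Δ1=01011 Δ2=01111 Δ3=11110 Δ4=01110 | 4Δ
t=3: Δ0=01110 Δ1=01100 | 1Δ

4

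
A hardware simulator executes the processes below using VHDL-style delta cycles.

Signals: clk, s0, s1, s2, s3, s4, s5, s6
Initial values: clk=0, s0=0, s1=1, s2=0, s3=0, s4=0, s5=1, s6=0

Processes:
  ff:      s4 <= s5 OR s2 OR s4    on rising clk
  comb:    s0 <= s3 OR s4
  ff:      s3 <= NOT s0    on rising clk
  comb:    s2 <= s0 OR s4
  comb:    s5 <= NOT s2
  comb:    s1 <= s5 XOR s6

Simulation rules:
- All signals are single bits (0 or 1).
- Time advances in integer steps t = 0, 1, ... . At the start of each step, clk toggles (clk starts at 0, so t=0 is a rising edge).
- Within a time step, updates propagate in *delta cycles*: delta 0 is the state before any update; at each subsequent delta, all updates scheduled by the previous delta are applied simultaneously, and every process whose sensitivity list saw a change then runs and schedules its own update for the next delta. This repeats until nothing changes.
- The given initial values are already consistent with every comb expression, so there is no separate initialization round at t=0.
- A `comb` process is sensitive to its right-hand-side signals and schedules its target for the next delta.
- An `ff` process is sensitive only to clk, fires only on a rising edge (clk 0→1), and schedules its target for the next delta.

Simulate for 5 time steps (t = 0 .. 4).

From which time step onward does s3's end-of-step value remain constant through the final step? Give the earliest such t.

t0.Δ0 s1=1 s6=0 s4=0 clk=0 s5=1 s0=0 s2=0 s3=0
t0.Δ1 s1=1 s6=0 s4=0 clk=1 s5=1 s0=0 s2=0 s3=0
t0.Δ2 s1=1 s6=0 s4=1 clk=1 s5=1 s0=0 s2=0 s3=1
t0.Δ3 s1=1 s6=0 s4=1 clk=1 s5=1 s0=1 s2=1 s3=1
t0.Δ4 s1=1 s6=0 s4=1 clk=1 s5=0 s0=1 s2=1 s3=1
t0.Δ5 s1=0 s6=0 s4=1 clk=1 s5=0 s0=1 s2=1 s3=1
t1.Δ0 s1=0 s6=0 s4=1 clk=1 s5=0 s0=1 s2=1 s3=1
t1.Δ1 s1=0 s6=0 s4=1 clk=0 s5=0 s0=1 s2=1 s3=1
t2.Δ0 s1=0 s6=0 s4=1 clk=0 s5=0 s0=1 s2=1 s3=1
t2.Δ1 s1=0 s6=0 s4=1 clk=1 s5=0 s0=1 s2=1 s3=1
t2.Δ2 s1=0 s6=0 s4=1 clk=1 s5=0 s0=1 s2=1 s3=0
t3.Δ0 s1=0 s6=0 s4=1 clk=1 s5=0 s0=1 s2=1 s3=0
t3.Δ1 s1=0 s6=0 s4=1 clk=0 s5=0 s0=1 s2=1 s3=0
t4.Δ0 s1=0 s6=0 s4=1 clk=0 s5=0 s0=1 s2=1 s3=0
t4.Δ1 s1=0 s6=0 s4=1 clk=1 s5=0 s0=1 s2=1 s3=0

2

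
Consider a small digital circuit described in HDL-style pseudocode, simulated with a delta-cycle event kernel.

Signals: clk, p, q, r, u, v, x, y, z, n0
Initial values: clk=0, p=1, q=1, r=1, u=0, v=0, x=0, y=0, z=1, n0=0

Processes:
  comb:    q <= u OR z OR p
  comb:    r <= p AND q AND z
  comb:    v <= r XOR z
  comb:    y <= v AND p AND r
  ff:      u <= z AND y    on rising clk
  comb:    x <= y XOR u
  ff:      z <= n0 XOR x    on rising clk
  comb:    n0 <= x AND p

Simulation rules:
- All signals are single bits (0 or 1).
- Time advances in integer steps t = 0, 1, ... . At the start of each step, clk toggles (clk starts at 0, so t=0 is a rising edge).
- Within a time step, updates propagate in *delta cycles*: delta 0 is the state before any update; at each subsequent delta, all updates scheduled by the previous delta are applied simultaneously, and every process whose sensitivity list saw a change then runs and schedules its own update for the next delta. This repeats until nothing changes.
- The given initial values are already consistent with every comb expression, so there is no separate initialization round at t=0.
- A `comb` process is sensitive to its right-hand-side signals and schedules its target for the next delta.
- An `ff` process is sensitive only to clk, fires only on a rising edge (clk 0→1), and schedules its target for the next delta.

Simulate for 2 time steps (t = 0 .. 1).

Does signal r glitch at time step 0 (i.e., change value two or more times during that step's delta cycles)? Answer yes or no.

t0.Δ0 q=1 r=1 clk=0 x=0 y=0 u=0 p=1 z=1 n0=0 v=0
t0.Δ1 q=1 r=1 clk=1 x=0 y=0 u=0 p=1 z=1 n0=0 v=0
t0.Δ2 q=1 r=1 clk=1 x=0 y=0 u=0 p=1 z=0 n0=0 v=0
t0.Δ3 q=1 r=0 clk=1 x=0 y=0 u=0 p=1 z=0 n0=0 v=1
t0.Δ4 q=1 r=0 clk=1 x=0 y=0 u=0 p=1 z=0 n0=0 v=0
t1.Δ0 q=1 r=0 clk=1 x=0 y=0 u=0 p=1 z=0 n0=0 v=0
t1.Δ1 q=1 r=0 clk=0 x=0 y=0 u=0 p=1 z=0 n0=0 v=0

no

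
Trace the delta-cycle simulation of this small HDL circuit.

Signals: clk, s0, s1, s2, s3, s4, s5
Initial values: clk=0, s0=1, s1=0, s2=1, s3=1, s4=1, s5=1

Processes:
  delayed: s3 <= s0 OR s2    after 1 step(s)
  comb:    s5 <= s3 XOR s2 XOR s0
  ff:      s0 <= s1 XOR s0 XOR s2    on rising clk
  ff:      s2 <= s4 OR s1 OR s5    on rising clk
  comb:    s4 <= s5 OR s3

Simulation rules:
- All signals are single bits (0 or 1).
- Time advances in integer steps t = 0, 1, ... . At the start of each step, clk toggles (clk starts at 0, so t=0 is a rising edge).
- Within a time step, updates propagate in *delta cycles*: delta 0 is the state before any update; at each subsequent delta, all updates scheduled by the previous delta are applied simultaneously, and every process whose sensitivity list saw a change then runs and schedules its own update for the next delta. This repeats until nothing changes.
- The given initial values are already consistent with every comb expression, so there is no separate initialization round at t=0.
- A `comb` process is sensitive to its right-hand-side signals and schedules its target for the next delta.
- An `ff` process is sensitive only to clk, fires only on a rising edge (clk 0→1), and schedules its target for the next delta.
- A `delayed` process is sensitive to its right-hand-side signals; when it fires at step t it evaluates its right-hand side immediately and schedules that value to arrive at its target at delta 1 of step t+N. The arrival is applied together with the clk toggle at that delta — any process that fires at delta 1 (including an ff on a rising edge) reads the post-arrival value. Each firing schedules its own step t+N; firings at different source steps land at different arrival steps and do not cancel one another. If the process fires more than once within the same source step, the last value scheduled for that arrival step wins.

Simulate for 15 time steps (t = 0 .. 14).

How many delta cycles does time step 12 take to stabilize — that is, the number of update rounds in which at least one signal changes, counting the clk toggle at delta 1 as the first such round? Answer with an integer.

3

t0.Δ0 s5=1 s2=1 clk=0 s3=1 s1=0 s0=1 s4=1
t0.Δ1 s5=1 s2=1 clk=1 s3=1 s1=0 s0=1 s4=1
t0.Δ2 s5=1 s2=1 clk=1 s3=1 s1=0 s0=0 s4=1
t0.Δ3 s5=0 s2=1 clk=1 s3=1 s1=0 s0=0 s4=1
t1.Δ0 s5=0 s2=1 clk=1 s3=1 s1=0 s0=0 s4=1
t1.Δ1 s5=0 s2=1 clk=0 s3=1 s1=0 s0=0 s4=1
t2.Δ0 s5=0 s2=1 clk=0 s3=1 s1=0 s0=0 s4=1
t2.Δ1 s5=0 s2=1 clk=1 s3=1 s1=0 s0=0 s4=1
t2.Δ2 s5=0 s2=1 clk=1 s3=1 s1=0 s0=1 s4=1
t2.Δ3 s5=1 s2=1 clk=1 s3=1 s1=0 s0=1 s4=1
t3.Δ0 s5=1 s2=1 clk=1 s3=1 s1=0 s0=1 s4=1
t3.Δ1 s5=1 s2=1 clk=0 s3=1 s1=0 s0=1 s4=1
t4.Δ0 s5=1 s2=1 clk=0 s3=1 s1=0 s0=1 s4=1
t4.Δ1 s5=1 s2=1 clk=1 s3=1 s1=0 s0=1 s4=1
t4.Δ2 s5=1 s2=1 clk=1 s3=1 s1=0 s0=0 s4=1
t4.Δ3 s5=0 s2=1 clk=1 s3=1 s1=0 s0=0 s4=1
t5.Δ0 s5=0 s2=1 clk=1 s3=1 s1=0 s0=0 s4=1
t5.Δ1 s5=0 s2=1 clk=0 s3=1 s1=0 s0=0 s4=1
t6.Δ0 s5=0 s2=1 clk=0 s3=1 s1=0 s0=0 s4=1
t6.Δ1 s5=0 s2=1 clk=1 s3=1 s1=0 s0=0 s4=1
t6.Δ2 s5=0 s2=1 clk=1 s3=1 s1=0 s0=1 s4=1
t6.Δ3 s5=1 s2=1 clk=1 s3=1 s1=0 s0=1 s4=1
t7.Δ0 s5=1 s2=1 clk=1 s3=1 s1=0 s0=1 s4=1
t7.Δ1 s5=1 s2=1 clk=0 s3=1 s1=0 s0=1 s4=1
t8.Δ0 s5=1 s2=1 clk=0 s3=1 s1=0 s0=1 s4=1
t8.Δ1 s5=1 s2=1 clk=1 s3=1 s1=0 s0=1 s4=1
t8.Δ2 s5=1 s2=1 clk=1 s3=1 s1=0 s0=0 s4=1
t8.Δ3 s5=0 s2=1 clk=1 s3=1 s1=0 s0=0 s4=1
t9.Δ0 s5=0 s2=1 clk=1 s3=1 s1=0 s0=0 s4=1
t9.Δ1 s5=0 s2=1 clk=0 s3=1 s1=0 s0=0 s4=1
t10.Δ0 s5=0 s2=1 clk=0 s3=1 s1=0 s0=0 s4=1
t10.Δ1 s5=0 s2=1 clk=1 s3=1 s1=0 s0=0 s4=1
t10.Δ2 s5=0 s2=1 clk=1 s3=1 s1=0 s0=1 s4=1
t10.Δ3 s5=1 s2=1 clk=1 s3=1 s1=0 s0=1 s4=1
t11.Δ0 s5=1 s2=1 clk=1 s3=1 s1=0 s0=1 s4=1
t11.Δ1 s5=1 s2=1 clk=0 s3=1 s1=0 s0=1 s4=1
t12.Δ0 s5=1 s2=1 clk=0 s3=1 s1=0 s0=1 s4=1
t12.Δ1 s5=1 s2=1 clk=1 s3=1 s1=0 s0=1 s4=1
t12.Δ2 s5=1 s2=1 clk=1 s3=1 s1=0 s0=0 s4=1
t12.Δ3 s5=0 s2=1 clk=1 s3=1 s1=0 s0=0 s4=1
t13.Δ0 s5=0 s2=1 clk=1 s3=1 s1=0 s0=0 s4=1
t13.Δ1 s5=0 s2=1 clk=0 s3=1 s1=0 s0=0 s4=1
t14.Δ0 s5=0 s2=1 clk=0 s3=1 s1=0 s0=0 s4=1
t14.Δ1 s5=0 s2=1 clk=1 s3=1 s1=0 s0=0 s4=1
t14.Δ2 s5=0 s2=1 clk=1 s3=1 s1=0 s0=1 s4=1
t14.Δ3 s5=1 s2=1 clk=1 s3=1 s1=0 s0=1 s4=1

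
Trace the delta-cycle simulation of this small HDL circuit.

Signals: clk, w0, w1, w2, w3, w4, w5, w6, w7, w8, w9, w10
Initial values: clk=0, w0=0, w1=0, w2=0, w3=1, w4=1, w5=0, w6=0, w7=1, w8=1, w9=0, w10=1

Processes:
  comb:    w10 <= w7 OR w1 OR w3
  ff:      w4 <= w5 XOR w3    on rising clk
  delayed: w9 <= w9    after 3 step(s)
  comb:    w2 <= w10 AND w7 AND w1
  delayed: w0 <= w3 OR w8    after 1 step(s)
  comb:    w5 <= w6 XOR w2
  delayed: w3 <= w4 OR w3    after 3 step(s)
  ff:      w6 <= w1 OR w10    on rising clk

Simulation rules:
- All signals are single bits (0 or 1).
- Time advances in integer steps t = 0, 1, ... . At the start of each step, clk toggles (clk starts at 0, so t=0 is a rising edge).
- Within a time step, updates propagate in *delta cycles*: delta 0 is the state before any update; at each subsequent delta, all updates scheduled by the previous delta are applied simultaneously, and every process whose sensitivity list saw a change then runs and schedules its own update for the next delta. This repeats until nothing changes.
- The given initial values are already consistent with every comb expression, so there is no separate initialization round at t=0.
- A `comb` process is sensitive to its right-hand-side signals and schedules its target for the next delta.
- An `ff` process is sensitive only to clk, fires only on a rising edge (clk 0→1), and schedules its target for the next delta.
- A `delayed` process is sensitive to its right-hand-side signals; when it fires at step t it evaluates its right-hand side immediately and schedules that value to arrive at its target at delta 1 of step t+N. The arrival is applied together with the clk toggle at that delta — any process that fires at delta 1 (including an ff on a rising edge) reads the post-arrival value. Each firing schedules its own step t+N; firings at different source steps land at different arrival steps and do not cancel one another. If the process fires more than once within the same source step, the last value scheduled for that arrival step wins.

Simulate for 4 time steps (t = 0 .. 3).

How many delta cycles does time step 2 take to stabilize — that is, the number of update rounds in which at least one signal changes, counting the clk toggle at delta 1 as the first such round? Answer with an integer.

2

t=0 Δ0: clk=0 w1=0 w10=1 w7=1 w6=0 w9=0 w5=0 w2=0 w8=1 w4=1 w3=1 w0=0
  Δ1: clk:0→1
  Δ2: w6:0→1
  Δ3: w5:0→1
  (3Δ to stable)
t=1 Δ0: clk=1 w1=0 w10=1 w7=1 w6=1 w9=0 w5=1 w2=0 w8=1 w4=1 w3=1 w0=0
  Δ1: clk:1→0
  (1Δ to stable)
t=2 Δ0: clk=0 w1=0 w10=1 w7=1 w6=1 w9=0 w5=1 w2=0 w8=1 w4=1 w3=1 w0=0
  Δ1: clk:0→1
  Δ2: w4:1→0
  (2Δ to stable)
t=3 Δ0: clk=1 w1=0 w10=1 w7=1 w6=1 w9=0 w5=1 w2=0 w8=1 w4=0 w3=1 w0=0
  Δ1: clk:1→0
  (1Δ to stable)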